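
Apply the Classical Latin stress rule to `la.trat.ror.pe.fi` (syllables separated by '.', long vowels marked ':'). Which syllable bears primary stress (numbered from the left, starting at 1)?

Classical Latin: stress the penult if heavy (long vowel or closed), else the antepenult.
Weights: 3 ror H, 4 pe L, 5 fi L.
The penult (syllable 4, pe) is light, so stress falls on the antepenult (syllable 3, ror).
Stress on syllable 3: la.trat.ˈror.pe.fi.

3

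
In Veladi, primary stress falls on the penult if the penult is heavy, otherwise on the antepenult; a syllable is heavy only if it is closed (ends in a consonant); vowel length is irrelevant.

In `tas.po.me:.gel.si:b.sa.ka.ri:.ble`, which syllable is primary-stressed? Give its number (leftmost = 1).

Weights: 7 ka L, 8 ri: L, 9 ble L.
The penult (syllable 8, ri:) is light, so stress falls on the antepenult (syllable 7, ka).
Primary stress: syllable 7 → tas.po.me:.gel.si:b.sa.ˈka.ri:.ble.

7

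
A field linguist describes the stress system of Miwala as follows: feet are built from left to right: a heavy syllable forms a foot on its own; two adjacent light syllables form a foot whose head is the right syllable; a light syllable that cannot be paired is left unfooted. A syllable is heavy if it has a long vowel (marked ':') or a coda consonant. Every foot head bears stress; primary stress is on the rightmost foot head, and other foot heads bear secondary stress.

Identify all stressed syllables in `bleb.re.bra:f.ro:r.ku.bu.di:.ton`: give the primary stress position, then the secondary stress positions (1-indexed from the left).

Weights: 1 bleb H, 2 re L, 3 bra:f H, 4 ro:r H, 5 ku L, 6 bu L, 7 di: H, 8 ton H.
Parse left to right (heavy = foot alone; LL = one foot; stranded L unfooted): (ˈbleb) re (ˈbra:f) (ˈro:r) (ku.ˈbu) (ˈdi:) (ˈton).
Foot heads: 1, 3, 4, 6, 7, 8.
Primary stress on the rightmost head = syllable 8.
Secondary stress on 1, 3, 4, 6, 7: ˌbleb.re.ˌbra:f.ˌro:r.ku.ˌbu.ˌdi:.ˈton.

primary 8, secondary 1, 3, 4, 6, 7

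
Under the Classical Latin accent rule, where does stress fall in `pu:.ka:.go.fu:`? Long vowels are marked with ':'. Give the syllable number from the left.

2

Classical Latin: stress the penult if heavy (long vowel or closed), else the antepenult.
Weights: 2 ka: H, 3 go L, 4 fu: H.
The penult (syllable 3, go) is light, so stress falls on the antepenult (syllable 2, ka:).
Stress on syllable 2: pu:.ˈka:.go.fu:.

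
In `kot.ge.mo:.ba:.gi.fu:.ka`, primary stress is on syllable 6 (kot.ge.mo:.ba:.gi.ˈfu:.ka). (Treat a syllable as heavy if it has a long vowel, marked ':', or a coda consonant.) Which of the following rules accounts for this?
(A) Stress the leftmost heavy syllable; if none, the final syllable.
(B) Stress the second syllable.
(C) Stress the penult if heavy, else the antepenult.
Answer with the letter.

C

Rule A → syllable 1 (observed: 6).
Rule B → syllable 2 (observed: 6).
Rule C → syllable 6 ✓.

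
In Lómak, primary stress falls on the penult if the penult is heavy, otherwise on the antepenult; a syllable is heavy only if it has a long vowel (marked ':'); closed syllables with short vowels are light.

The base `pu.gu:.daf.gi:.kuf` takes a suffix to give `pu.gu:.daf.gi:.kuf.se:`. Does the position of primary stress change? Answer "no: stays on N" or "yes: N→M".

no: stays on 4

Base `pu.gu:.daf.gi:.kuf` (5 syllables):
  Weights: 3 daf L, 4 gi: H, 5 kuf L.
  The penult (syllable 4, gi:) is heavy, so it takes stress.
  → primary stress on syllable 4.
Suffixed `pu.gu:.daf.gi:.kuf.se:` (6 syllables):
  Weights: 4 gi: H, 5 kuf L, 6 se: H.
  The penult (syllable 5, kuf) is light, so stress falls on the antepenult (syllable 4, gi:).
  → primary stress on syllable 4.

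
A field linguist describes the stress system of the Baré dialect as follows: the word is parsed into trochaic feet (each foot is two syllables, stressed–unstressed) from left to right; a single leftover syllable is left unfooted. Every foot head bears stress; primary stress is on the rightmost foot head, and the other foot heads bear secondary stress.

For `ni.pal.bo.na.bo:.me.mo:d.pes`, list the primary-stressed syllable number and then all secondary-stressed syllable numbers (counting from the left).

Parse left to right into trochaic (ˈσσ) feet: (ˈni.pal) (ˈbo.na) (ˈbo:.me) (ˈmo:d.pes).
Foot heads (stressed positions): 1, 3, 5, 7.
End Rule Rightmost: primary stress on the rightmost head = syllable 7.
Secondary stress on 1, 3, 5: ˌni.pal.ˌbo.na.ˌbo:.me.ˈmo:d.pes.

primary 7, secondary 1, 3, 5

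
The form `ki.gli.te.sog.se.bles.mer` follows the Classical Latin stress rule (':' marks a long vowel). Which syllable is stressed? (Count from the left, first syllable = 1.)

6

Classical Latin: stress the penult if heavy (long vowel or closed), else the antepenult.
Weights: 5 se L, 6 bles H, 7 mer H.
The penult (syllable 6, bles) is heavy, so it takes stress.
Stress on syllable 6: ki.gli.te.sog.se.ˈbles.mer.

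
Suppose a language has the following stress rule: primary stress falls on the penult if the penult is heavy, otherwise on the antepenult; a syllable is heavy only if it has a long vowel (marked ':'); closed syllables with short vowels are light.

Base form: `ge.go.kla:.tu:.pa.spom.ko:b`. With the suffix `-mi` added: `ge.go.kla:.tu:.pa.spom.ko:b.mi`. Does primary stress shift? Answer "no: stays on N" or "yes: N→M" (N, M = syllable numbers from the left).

yes: 5→7

Base `ge.go.kla:.tu:.pa.spom.ko:b` (7 syllables):
  Weights: 5 pa L, 6 spom L, 7 ko:b H.
  The penult (syllable 6, spom) is light, so stress falls on the antepenult (syllable 5, pa).
  → primary stress on syllable 5.
Suffixed `ge.go.kla:.tu:.pa.spom.ko:b.mi` (8 syllables):
  Weights: 6 spom L, 7 ko:b H, 8 mi L.
  The penult (syllable 7, ko:b) is heavy, so it takes stress.
  → primary stress on syllable 7.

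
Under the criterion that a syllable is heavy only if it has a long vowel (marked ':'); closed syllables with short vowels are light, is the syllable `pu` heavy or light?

`pu`: short vowel, open (no coda). Short vowel → light.

light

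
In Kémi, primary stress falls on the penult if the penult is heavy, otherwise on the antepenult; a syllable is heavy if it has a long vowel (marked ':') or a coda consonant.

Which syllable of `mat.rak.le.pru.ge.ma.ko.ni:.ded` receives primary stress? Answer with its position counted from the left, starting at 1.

8

Weights: 7 ko L, 8 ni: H, 9 ded H.
The penult (syllable 8, ni:) is heavy, so it takes stress.
Primary stress: syllable 8 → mat.rak.le.pru.ge.ma.ko.ˈni:.ded.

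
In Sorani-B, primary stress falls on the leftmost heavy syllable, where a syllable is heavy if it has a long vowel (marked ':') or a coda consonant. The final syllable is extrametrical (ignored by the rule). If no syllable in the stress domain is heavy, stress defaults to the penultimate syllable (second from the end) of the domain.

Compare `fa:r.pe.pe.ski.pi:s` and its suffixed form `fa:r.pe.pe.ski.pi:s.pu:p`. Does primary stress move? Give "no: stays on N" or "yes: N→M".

no: stays on 1

Base `fa:r.pe.pe.ski.pi:s` (5 syllables):
  The final syllable (5, pi:s) is extrametrical; the stress domain is syllables 1–4.
  Weights: 1 fa:r H, 2 pe L, 3 pe L, 4 ski L.
  Heavy syllables in the domain: 1. The leftmost is syllable 1 (fa:r).
  → primary stress on syllable 1.
Suffixed `fa:r.pe.pe.ski.pi:s.pu:p` (6 syllables):
  The final syllable (6, pu:p) is extrametrical; the stress domain is syllables 1–5.
  Weights: 1 fa:r H, 2 pe L, 3 pe L, 4 ski L, 5 pi:s H.
  Heavy syllables in the domain: 1, 5. The leftmost is syllable 1 (fa:r).
  → primary stress on syllable 1.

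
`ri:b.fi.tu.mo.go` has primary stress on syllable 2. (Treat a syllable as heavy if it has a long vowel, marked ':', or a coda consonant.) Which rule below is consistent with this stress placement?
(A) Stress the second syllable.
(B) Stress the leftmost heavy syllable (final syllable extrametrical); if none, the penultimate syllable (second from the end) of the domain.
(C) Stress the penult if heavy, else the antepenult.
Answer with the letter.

A

Rule A → syllable 2 ✓.
Rule B → syllable 1 (observed: 2).
Rule C → syllable 3 (observed: 2).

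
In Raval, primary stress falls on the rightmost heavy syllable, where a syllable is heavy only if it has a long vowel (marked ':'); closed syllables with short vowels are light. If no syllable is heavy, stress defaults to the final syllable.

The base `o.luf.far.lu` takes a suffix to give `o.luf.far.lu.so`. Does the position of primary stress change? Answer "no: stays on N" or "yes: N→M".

Base `o.luf.far.lu` (4 syllables):
  Weights: 1 o L, 2 luf L, 3 far L, 4 lu L.
  No heavy syllable in the domain; default to the final syllable = syllable 4.
  → primary stress on syllable 4.
Suffixed `o.luf.far.lu.so` (5 syllables):
  Weights: 1 o L, 2 luf L, 3 far L, 4 lu L, 5 so L.
  No heavy syllable in the domain; default to the final syllable = syllable 5.
  → primary stress on syllable 5.

yes: 4→5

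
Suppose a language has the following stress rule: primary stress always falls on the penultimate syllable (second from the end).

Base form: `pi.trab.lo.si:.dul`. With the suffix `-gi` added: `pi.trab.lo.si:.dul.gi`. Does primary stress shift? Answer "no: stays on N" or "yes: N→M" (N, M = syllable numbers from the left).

yes: 4→5

Base `pi.trab.lo.si:.dul` (5 syllables):
  The word has 5 syllables; the penultimate syllable (second from the end) is syllable 4 (si:).
  → primary stress on syllable 4.
Suffixed `pi.trab.lo.si:.dul.gi` (6 syllables):
  The word has 6 syllables; the penultimate syllable (second from the end) is syllable 5 (dul).
  → primary stress on syllable 5.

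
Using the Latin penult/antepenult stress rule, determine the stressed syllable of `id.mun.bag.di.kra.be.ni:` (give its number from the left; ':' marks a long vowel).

Classical Latin: stress the penult if heavy (long vowel or closed), else the antepenult.
Weights: 5 kra L, 6 be L, 7 ni: H.
The penult (syllable 6, be) is light, so stress falls on the antepenult (syllable 5, kra).
Stress on syllable 5: id.mun.bag.di.ˈkra.be.ni:.

5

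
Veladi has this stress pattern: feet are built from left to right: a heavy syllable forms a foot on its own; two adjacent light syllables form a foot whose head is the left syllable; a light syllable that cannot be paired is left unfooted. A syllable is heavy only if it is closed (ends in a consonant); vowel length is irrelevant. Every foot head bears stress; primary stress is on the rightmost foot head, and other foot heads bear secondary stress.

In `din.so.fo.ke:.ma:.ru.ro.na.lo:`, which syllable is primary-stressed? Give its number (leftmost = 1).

8

Weights: 1 din H, 2 so L, 3 fo L, 4 ke: L, 5 ma: L, 6 ru L, 7 ro L, 8 na L, 9 lo: L.
Parse left to right (heavy = foot alone; LL = one foot; stranded L unfooted): (ˈdin) (ˈso.fo) (ˈke:.ma:) (ˈru.ro) (ˈna.lo:).
Foot heads: 1, 2, 4, 6, 8.
Primary stress on the rightmost head = syllable 8.
Primary stress: syllable 8 → din.so.fo.ke:.ma:.ru.ro.ˈna.lo:.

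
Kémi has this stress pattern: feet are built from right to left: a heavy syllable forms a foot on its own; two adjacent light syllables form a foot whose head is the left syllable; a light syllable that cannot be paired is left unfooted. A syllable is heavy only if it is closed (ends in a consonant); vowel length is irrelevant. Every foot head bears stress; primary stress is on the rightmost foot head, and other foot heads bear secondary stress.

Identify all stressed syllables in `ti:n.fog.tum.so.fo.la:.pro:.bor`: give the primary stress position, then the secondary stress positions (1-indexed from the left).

primary 8, secondary 1, 2, 3, 4, 6

Weights: 1 ti:n H, 2 fog H, 3 tum H, 4 so L, 5 fo L, 6 la: L, 7 pro: L, 8 bor H.
Parse right to left (heavy = foot alone; LL = one foot; stranded L unfooted): (ˈti:n) (ˈfog) (ˈtum) (ˈso.fo) (ˈla:.pro:) (ˈbor).
Foot heads: 1, 2, 3, 4, 6, 8.
Primary stress on the rightmost head = syllable 8.
Secondary stress on 1, 2, 3, 4, 6: ˌti:n.ˌfog.ˌtum.ˌso.fo.ˌla:.pro:.ˈbor.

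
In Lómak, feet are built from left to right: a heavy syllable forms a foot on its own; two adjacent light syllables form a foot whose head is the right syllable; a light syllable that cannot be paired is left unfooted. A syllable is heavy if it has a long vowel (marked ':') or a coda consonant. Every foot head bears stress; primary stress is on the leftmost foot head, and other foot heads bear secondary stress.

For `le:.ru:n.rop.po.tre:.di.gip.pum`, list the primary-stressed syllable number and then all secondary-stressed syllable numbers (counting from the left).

Weights: 1 le: H, 2 ru:n H, 3 rop H, 4 po L, 5 tre: H, 6 di L, 7 gip H, 8 pum H.
Parse left to right (heavy = foot alone; LL = one foot; stranded L unfooted): (ˈle:) (ˈru:n) (ˈrop) po (ˈtre:) di (ˈgip) (ˈpum).
Foot heads: 1, 2, 3, 5, 7, 8.
Primary stress on the leftmost head = syllable 1.
Secondary stress on 2, 3, 5, 7, 8: ˈle:.ˌru:n.ˌrop.po.ˌtre:.di.ˌgip.ˌpum.

primary 1, secondary 2, 3, 5, 7, 8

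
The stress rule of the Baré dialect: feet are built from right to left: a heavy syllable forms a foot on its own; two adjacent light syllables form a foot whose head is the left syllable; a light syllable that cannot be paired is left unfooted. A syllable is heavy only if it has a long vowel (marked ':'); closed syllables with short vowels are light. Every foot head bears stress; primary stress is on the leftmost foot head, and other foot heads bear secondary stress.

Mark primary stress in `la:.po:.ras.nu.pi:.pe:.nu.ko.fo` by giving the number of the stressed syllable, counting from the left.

Weights: 1 la: H, 2 po: H, 3 ras L, 4 nu L, 5 pi: H, 6 pe: H, 7 nu L, 8 ko L, 9 fo L.
Parse right to left (heavy = foot alone; LL = one foot; stranded L unfooted): (ˈla:) (ˈpo:) (ˈras.nu) (ˈpi:) (ˈpe:) nu (ˈko.fo).
Foot heads: 1, 2, 3, 5, 6, 8.
Primary stress on the leftmost head = syllable 1.
Primary stress: syllable 1 → ˈla:.po:.ras.nu.pi:.pe:.nu.ko.fo.

1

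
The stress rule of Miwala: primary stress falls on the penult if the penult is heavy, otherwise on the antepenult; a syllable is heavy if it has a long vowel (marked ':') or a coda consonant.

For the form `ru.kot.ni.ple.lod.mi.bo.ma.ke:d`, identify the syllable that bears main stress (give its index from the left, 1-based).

7

Weights: 7 bo L, 8 ma L, 9 ke:d H.
The penult (syllable 8, ma) is light, so stress falls on the antepenult (syllable 7, bo).
Primary stress: syllable 7 → ru.kot.ni.ple.lod.mi.ˈbo.ma.ke:d.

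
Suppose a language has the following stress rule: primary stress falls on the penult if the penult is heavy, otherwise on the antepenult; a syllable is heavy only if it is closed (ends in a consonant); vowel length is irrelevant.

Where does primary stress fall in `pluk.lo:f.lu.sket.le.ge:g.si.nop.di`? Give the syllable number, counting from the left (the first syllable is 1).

8

Weights: 7 si L, 8 nop H, 9 di L.
The penult (syllable 8, nop) is heavy, so it takes stress.
Primary stress: syllable 8 → pluk.lo:f.lu.sket.le.ge:g.si.ˈnop.di.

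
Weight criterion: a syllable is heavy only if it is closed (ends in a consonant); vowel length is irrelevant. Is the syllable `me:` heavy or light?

`me:`: long vowel, open (no coda). Open (no coda) → light.

light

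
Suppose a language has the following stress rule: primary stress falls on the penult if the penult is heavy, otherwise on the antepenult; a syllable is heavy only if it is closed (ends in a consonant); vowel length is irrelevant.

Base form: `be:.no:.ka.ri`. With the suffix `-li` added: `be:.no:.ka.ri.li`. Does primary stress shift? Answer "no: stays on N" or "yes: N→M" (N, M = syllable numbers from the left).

yes: 2→3

Base `be:.no:.ka.ri` (4 syllables):
  Weights: 2 no: L, 3 ka L, 4 ri L.
  The penult (syllable 3, ka) is light, so stress falls on the antepenult (syllable 2, no:).
  → primary stress on syllable 2.
Suffixed `be:.no:.ka.ri.li` (5 syllables):
  Weights: 3 ka L, 4 ri L, 5 li L.
  The penult (syllable 4, ri) is light, so stress falls on the antepenult (syllable 3, ka).
  → primary stress on syllable 3.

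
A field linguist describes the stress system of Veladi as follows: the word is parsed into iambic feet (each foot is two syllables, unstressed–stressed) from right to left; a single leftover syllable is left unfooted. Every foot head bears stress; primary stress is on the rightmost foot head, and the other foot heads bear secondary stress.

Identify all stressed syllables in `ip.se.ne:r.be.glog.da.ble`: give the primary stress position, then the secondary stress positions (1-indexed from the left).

Parse right to left into iambic (σˈσ) feet: ip (se.ˈne:r) (be.ˈglog) (da.ˈble). Syllable 1 is left unfooted.
Foot heads (stressed positions): 3, 5, 7.
End Rule Rightmost: primary stress on the rightmost head = syllable 7.
Secondary stress on 3, 5: ip.se.ˌne:r.be.ˌglog.da.ˈble.

primary 7, secondary 3, 5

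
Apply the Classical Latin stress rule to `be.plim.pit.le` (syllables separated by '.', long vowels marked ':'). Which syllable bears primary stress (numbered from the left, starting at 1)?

3

Classical Latin: stress the penult if heavy (long vowel or closed), else the antepenult.
Weights: 2 plim H, 3 pit H, 4 le L.
The penult (syllable 3, pit) is heavy, so it takes stress.
Stress on syllable 3: be.plim.ˈpit.le.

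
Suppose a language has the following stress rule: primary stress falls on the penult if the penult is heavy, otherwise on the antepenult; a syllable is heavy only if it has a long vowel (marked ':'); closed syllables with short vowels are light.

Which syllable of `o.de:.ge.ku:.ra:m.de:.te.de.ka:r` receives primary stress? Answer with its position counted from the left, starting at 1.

7

Weights: 7 te L, 8 de L, 9 ka:r H.
The penult (syllable 8, de) is light, so stress falls on the antepenult (syllable 7, te).
Primary stress: syllable 7 → o.de:.ge.ku:.ra:m.de:.ˈte.de.ka:r.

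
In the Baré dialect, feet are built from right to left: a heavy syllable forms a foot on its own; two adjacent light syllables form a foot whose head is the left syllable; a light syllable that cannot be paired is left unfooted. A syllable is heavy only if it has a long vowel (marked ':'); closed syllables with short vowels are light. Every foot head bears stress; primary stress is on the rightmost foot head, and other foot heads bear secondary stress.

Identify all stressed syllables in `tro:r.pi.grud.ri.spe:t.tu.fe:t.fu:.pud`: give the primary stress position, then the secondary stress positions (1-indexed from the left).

Weights: 1 tro:r H, 2 pi L, 3 grud L, 4 ri L, 5 spe:t H, 6 tu L, 7 fe:t H, 8 fu: H, 9 pud L.
Parse right to left (heavy = foot alone; LL = one foot; stranded L unfooted): (ˈtro:r) pi (ˈgrud.ri) (ˈspe:t) tu (ˈfe:t) (ˈfu:) pud.
Foot heads: 1, 3, 5, 7, 8.
Primary stress on the rightmost head = syllable 8.
Secondary stress on 1, 3, 5, 7: ˌtro:r.pi.ˌgrud.ri.ˌspe:t.tu.ˌfe:t.ˈfu:.pud.

primary 8, secondary 1, 3, 5, 7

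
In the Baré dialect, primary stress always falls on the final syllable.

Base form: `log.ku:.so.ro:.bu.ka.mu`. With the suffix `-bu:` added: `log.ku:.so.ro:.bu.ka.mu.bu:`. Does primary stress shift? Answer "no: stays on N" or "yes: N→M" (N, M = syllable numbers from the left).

yes: 7→8

Base `log.ku:.so.ro:.bu.ka.mu` (7 syllables):
  The word has 7 syllables; the final syllable is syllable 7 (mu).
  → primary stress on syllable 7.
Suffixed `log.ku:.so.ro:.bu.ka.mu.bu:` (8 syllables):
  The word has 8 syllables; the final syllable is syllable 8 (bu:).
  → primary stress on syllable 8.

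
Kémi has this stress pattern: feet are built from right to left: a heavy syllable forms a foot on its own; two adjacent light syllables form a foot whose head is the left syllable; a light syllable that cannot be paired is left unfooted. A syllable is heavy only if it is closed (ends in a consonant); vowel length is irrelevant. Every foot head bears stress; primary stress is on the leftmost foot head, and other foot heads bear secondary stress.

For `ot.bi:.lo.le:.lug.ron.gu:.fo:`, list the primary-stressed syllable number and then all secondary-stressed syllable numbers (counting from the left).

Weights: 1 ot H, 2 bi: L, 3 lo L, 4 le: L, 5 lug H, 6 ron H, 7 gu: L, 8 fo: L.
Parse right to left (heavy = foot alone; LL = one foot; stranded L unfooted): (ˈot) bi: (ˈlo.le:) (ˈlug) (ˈron) (ˈgu:.fo:).
Foot heads: 1, 3, 5, 6, 7.
Primary stress on the leftmost head = syllable 1.
Secondary stress on 3, 5, 6, 7: ˈot.bi:.ˌlo.le:.ˌlug.ˌron.ˌgu:.fo:.

primary 1, secondary 3, 5, 6, 7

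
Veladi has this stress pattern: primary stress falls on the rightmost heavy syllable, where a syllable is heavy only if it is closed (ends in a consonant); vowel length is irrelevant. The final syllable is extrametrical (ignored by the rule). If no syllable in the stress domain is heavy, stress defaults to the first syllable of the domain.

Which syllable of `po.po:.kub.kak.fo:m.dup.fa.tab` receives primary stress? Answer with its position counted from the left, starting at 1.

The final syllable (8, tab) is extrametrical; the stress domain is syllables 1–7.
Weights: 1 po L, 2 po: L, 3 kub H, 4 kak H, 5 fo:m H, 6 dup H, 7 fa L.
Heavy syllables in the domain: 3, 4, 5, 6. The rightmost is syllable 6 (dup).
Primary stress: syllable 6 → po.po:.kub.kak.fo:m.ˈdup.fa.tab.

6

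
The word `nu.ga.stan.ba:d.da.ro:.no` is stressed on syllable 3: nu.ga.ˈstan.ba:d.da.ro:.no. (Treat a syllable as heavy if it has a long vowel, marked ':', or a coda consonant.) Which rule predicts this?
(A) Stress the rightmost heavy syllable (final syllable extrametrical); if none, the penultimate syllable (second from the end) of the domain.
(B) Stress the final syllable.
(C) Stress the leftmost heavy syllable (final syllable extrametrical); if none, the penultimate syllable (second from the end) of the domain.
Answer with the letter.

Rule A → syllable 6 (observed: 3).
Rule B → syllable 7 (observed: 3).
Rule C → syllable 3 ✓.

C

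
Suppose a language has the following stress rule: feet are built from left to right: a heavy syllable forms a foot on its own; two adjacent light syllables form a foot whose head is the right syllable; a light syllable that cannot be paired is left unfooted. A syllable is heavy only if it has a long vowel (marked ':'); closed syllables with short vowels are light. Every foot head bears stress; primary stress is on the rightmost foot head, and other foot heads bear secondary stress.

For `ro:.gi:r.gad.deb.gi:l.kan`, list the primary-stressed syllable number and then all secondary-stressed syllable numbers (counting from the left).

primary 5, secondary 1, 2, 4

Weights: 1 ro: H, 2 gi:r H, 3 gad L, 4 deb L, 5 gi:l H, 6 kan L.
Parse left to right (heavy = foot alone; LL = one foot; stranded L unfooted): (ˈro:) (ˈgi:r) (gad.ˈdeb) (ˈgi:l) kan.
Foot heads: 1, 2, 4, 5.
Primary stress on the rightmost head = syllable 5.
Secondary stress on 1, 2, 4: ˌro:.ˌgi:r.gad.ˌdeb.ˈgi:l.kan.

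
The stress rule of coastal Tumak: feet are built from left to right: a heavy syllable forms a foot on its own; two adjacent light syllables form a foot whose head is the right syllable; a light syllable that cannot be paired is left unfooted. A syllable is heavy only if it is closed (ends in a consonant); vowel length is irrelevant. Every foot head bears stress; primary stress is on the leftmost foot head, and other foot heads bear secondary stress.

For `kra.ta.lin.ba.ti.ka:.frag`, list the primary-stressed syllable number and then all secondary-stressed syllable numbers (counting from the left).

primary 2, secondary 3, 5, 7

Weights: 1 kra L, 2 ta L, 3 lin H, 4 ba L, 5 ti L, 6 ka: L, 7 frag H.
Parse left to right (heavy = foot alone; LL = one foot; stranded L unfooted): (kra.ˈta) (ˈlin) (ba.ˈti) ka: (ˈfrag).
Foot heads: 2, 3, 5, 7.
Primary stress on the leftmost head = syllable 2.
Secondary stress on 3, 5, 7: kra.ˈta.ˌlin.ba.ˌti.ka:.ˌfrag.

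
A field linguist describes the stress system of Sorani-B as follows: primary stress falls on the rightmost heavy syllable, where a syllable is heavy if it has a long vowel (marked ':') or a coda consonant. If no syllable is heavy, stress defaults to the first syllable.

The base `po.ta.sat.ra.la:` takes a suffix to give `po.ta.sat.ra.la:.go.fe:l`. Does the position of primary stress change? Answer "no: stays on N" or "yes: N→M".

yes: 5→7

Base `po.ta.sat.ra.la:` (5 syllables):
  Weights: 1 po L, 2 ta L, 3 sat H, 4 ra L, 5 la: H.
  Heavy syllables in the domain: 3, 5. The rightmost is syllable 5 (la:).
  → primary stress on syllable 5.
Suffixed `po.ta.sat.ra.la:.go.fe:l` (7 syllables):
  Weights: 1 po L, 2 ta L, 3 sat H, 4 ra L, 5 la: H, 6 go L, 7 fe:l H.
  Heavy syllables in the domain: 3, 5, 7. The rightmost is syllable 7 (fe:l).
  → primary stress on syllable 7.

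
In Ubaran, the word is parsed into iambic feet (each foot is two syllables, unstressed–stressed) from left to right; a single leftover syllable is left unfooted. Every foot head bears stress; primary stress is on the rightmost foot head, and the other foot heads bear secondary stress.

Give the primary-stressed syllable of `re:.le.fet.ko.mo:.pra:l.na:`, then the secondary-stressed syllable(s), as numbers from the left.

Parse left to right into iambic (σˈσ) feet: (re:.ˈle) (fet.ˈko) (mo:.ˈpra:l) na:. Syllable 7 is left unfooted.
Foot heads (stressed positions): 2, 4, 6.
End Rule Rightmost: primary stress on the rightmost head = syllable 6.
Secondary stress on 2, 4: re:.ˌle.fet.ˌko.mo:.ˈpra:l.na:.

primary 6, secondary 2, 4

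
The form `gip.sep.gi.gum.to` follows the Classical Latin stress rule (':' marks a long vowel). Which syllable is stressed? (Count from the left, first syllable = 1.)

Classical Latin: stress the penult if heavy (long vowel or closed), else the antepenult.
Weights: 3 gi L, 4 gum H, 5 to L.
The penult (syllable 4, gum) is heavy, so it takes stress.
Stress on syllable 4: gip.sep.gi.ˈgum.to.

4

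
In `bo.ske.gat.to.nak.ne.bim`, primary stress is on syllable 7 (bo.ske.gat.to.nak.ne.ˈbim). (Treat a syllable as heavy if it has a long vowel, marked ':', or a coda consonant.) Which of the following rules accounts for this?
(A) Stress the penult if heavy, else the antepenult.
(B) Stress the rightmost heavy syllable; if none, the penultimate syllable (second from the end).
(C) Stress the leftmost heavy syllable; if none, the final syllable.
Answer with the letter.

Rule A → syllable 5 (observed: 7).
Rule B → syllable 7 ✓.
Rule C → syllable 3 (observed: 7).

B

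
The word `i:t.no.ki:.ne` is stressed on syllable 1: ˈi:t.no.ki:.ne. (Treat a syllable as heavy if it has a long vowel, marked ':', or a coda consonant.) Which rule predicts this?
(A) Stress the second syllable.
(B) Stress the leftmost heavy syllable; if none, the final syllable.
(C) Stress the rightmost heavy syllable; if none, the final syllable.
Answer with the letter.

B

Rule A → syllable 2 (observed: 1).
Rule B → syllable 1 ✓.
Rule C → syllable 3 (observed: 1).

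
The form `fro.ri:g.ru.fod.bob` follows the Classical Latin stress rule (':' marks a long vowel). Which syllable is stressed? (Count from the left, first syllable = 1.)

Classical Latin: stress the penult if heavy (long vowel or closed), else the antepenult.
Weights: 3 ru L, 4 fod H, 5 bob H.
The penult (syllable 4, fod) is heavy, so it takes stress.
Stress on syllable 4: fro.ri:g.ru.ˈfod.bob.

4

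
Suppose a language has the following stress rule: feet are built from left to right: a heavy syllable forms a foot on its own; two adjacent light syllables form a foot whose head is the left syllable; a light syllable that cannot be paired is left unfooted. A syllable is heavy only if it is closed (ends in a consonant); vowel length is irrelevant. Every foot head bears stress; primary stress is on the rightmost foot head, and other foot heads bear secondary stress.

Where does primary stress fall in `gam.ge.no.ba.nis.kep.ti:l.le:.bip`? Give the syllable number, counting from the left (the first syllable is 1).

Weights: 1 gam H, 2 ge L, 3 no L, 4 ba L, 5 nis H, 6 kep H, 7 ti:l H, 8 le: L, 9 bip H.
Parse left to right (heavy = foot alone; LL = one foot; stranded L unfooted): (ˈgam) (ˈge.no) ba (ˈnis) (ˈkep) (ˈti:l) le: (ˈbip).
Foot heads: 1, 2, 5, 6, 7, 9.
Primary stress on the rightmost head = syllable 9.
Primary stress: syllable 9 → gam.ge.no.ba.nis.kep.ti:l.le:.ˈbip.

9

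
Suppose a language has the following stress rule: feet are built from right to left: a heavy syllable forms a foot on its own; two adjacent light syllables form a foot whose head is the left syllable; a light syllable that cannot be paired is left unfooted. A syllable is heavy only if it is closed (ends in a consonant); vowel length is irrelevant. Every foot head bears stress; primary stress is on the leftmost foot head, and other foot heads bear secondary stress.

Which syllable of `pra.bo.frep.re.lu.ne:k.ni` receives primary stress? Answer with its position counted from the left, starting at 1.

1

Weights: 1 pra L, 2 bo L, 3 frep H, 4 re L, 5 lu L, 6 ne:k H, 7 ni L.
Parse right to left (heavy = foot alone; LL = one foot; stranded L unfooted): (ˈpra.bo) (ˈfrep) (ˈre.lu) (ˈne:k) ni.
Foot heads: 1, 3, 4, 6.
Primary stress on the leftmost head = syllable 1.
Primary stress: syllable 1 → ˈpra.bo.frep.re.lu.ne:k.ni.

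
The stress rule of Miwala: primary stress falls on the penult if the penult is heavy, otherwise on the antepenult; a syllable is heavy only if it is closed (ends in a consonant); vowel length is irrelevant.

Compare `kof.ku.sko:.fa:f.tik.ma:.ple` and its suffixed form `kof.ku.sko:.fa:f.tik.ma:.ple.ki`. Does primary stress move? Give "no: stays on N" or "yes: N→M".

yes: 5→6

Base `kof.ku.sko:.fa:f.tik.ma:.ple` (7 syllables):
  Weights: 5 tik H, 6 ma: L, 7 ple L.
  The penult (syllable 6, ma:) is light, so stress falls on the antepenult (syllable 5, tik).
  → primary stress on syllable 5.
Suffixed `kof.ku.sko:.fa:f.tik.ma:.ple.ki` (8 syllables):
  Weights: 6 ma: L, 7 ple L, 8 ki L.
  The penult (syllable 7, ple) is light, so stress falls on the antepenult (syllable 6, ma:).
  → primary stress on syllable 6.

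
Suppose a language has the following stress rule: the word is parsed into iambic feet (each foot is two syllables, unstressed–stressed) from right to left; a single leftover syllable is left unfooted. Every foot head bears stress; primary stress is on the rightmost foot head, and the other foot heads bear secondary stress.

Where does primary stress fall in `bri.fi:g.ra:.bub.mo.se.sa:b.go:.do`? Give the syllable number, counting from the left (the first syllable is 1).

9

Parse right to left into iambic (σˈσ) feet: bri (fi:g.ˈra:) (bub.ˈmo) (se.ˈsa:b) (go:.ˈdo). Syllable 1 is left unfooted.
Foot heads (stressed positions): 3, 5, 7, 9.
End Rule Rightmost: primary stress on the rightmost head = syllable 9.
Primary stress: syllable 9 → bri.fi:g.ra:.bub.mo.se.sa:b.go:.ˈdo.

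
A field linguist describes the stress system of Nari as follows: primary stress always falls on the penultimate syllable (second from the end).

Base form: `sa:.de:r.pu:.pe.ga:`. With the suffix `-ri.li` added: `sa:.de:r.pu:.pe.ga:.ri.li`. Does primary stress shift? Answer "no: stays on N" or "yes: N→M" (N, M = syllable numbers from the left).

Base `sa:.de:r.pu:.pe.ga:` (5 syllables):
  The word has 5 syllables; the penultimate syllable (second from the end) is syllable 4 (pe).
  → primary stress on syllable 4.
Suffixed `sa:.de:r.pu:.pe.ga:.ri.li` (7 syllables):
  The word has 7 syllables; the penultimate syllable (second from the end) is syllable 6 (ri).
  → primary stress on syllable 6.

yes: 4→6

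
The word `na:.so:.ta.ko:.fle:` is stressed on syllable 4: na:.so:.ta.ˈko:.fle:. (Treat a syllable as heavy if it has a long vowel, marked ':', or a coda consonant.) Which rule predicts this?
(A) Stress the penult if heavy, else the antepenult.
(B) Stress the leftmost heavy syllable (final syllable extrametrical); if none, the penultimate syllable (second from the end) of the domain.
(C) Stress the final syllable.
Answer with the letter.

A

Rule A → syllable 4 ✓.
Rule B → syllable 1 (observed: 4).
Rule C → syllable 5 (observed: 4).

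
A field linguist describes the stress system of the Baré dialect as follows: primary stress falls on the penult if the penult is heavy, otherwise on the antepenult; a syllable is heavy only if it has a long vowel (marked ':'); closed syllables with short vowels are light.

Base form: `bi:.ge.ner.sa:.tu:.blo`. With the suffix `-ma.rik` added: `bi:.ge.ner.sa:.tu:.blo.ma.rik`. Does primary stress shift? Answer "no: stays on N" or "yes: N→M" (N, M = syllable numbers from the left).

Base `bi:.ge.ner.sa:.tu:.blo` (6 syllables):
  Weights: 4 sa: H, 5 tu: H, 6 blo L.
  The penult (syllable 5, tu:) is heavy, so it takes stress.
  → primary stress on syllable 5.
Suffixed `bi:.ge.ner.sa:.tu:.blo.ma.rik` (8 syllables):
  Weights: 6 blo L, 7 ma L, 8 rik L.
  The penult (syllable 7, ma) is light, so stress falls on the antepenult (syllable 6, blo).
  → primary stress on syllable 6.

yes: 5→6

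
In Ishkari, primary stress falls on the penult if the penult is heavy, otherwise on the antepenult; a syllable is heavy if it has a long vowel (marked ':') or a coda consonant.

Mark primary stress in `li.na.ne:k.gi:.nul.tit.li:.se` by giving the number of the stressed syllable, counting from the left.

7

Weights: 6 tit H, 7 li: H, 8 se L.
The penult (syllable 7, li:) is heavy, so it takes stress.
Primary stress: syllable 7 → li.na.ne:k.gi:.nul.tit.ˈli:.se.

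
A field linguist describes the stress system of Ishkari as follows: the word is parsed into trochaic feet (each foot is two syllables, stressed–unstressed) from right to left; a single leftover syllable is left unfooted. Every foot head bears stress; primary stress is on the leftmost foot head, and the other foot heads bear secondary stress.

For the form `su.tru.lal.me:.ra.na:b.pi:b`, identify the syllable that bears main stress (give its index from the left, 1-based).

2

Parse right to left into trochaic (ˈσσ) feet: su (ˈtru.lal) (ˈme:.ra) (ˈna:b.pi:b). Syllable 1 is left unfooted.
Foot heads (stressed positions): 2, 4, 6.
End Rule Leftmost: primary stress on the leftmost head = syllable 2.
Primary stress: syllable 2 → su.ˈtru.lal.me:.ra.na:b.pi:b.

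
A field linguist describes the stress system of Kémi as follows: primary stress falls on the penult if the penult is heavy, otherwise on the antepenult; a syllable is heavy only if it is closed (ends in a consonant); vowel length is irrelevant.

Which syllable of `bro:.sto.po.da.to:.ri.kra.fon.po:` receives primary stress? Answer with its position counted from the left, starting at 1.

8

Weights: 7 kra L, 8 fon H, 9 po: L.
The penult (syllable 8, fon) is heavy, so it takes stress.
Primary stress: syllable 8 → bro:.sto.po.da.to:.ri.kra.ˈfon.po:.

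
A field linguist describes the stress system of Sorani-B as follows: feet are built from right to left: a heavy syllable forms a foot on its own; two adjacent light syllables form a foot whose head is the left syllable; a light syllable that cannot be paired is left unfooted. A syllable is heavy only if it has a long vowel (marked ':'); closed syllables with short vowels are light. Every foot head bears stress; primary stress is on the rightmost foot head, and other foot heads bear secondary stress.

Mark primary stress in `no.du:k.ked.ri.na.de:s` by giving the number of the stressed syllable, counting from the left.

Weights: 1 no L, 2 du:k H, 3 ked L, 4 ri L, 5 na L, 6 de:s H.
Parse right to left (heavy = foot alone; LL = one foot; stranded L unfooted): no (ˈdu:k) ked (ˈri.na) (ˈde:s).
Foot heads: 2, 4, 6.
Primary stress on the rightmost head = syllable 6.
Primary stress: syllable 6 → no.du:k.ked.ri.na.ˈde:s.

6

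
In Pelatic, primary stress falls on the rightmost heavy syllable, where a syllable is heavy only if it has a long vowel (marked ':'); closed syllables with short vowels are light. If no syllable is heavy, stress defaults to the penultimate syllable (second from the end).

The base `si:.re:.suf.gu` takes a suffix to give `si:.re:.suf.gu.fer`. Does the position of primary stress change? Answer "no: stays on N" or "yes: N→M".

no: stays on 2

Base `si:.re:.suf.gu` (4 syllables):
  Weights: 1 si: H, 2 re: H, 3 suf L, 4 gu L.
  Heavy syllables in the domain: 1, 2. The rightmost is syllable 2 (re:).
  → primary stress on syllable 2.
Suffixed `si:.re:.suf.gu.fer` (5 syllables):
  Weights: 1 si: H, 2 re: H, 3 suf L, 4 gu L, 5 fer L.
  Heavy syllables in the domain: 1, 2. The rightmost is syllable 2 (re:).
  → primary stress on syllable 2.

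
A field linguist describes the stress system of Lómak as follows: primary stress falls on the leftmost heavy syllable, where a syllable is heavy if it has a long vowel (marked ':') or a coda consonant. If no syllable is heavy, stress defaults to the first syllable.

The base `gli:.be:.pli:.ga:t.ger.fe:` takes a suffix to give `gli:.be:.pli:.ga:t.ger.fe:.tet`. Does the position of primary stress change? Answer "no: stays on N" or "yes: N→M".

Base `gli:.be:.pli:.ga:t.ger.fe:` (6 syllables):
  Weights: 1 gli: H, 2 be: H, 3 pli: H, 4 ga:t H, 5 ger H, 6 fe: H.
  Heavy syllables in the domain: 1, 2, 3, 4, 5, 6. The leftmost is syllable 1 (gli:).
  → primary stress on syllable 1.
Suffixed `gli:.be:.pli:.ga:t.ger.fe:.tet` (7 syllables):
  Weights: 1 gli: H, 2 be: H, 3 pli: H, 4 ga:t H, 5 ger H, 6 fe: H, 7 tet H.
  Heavy syllables in the domain: 1, 2, 3, 4, 5, 6, 7. The leftmost is syllable 1 (gli:).
  → primary stress on syllable 1.

no: stays on 1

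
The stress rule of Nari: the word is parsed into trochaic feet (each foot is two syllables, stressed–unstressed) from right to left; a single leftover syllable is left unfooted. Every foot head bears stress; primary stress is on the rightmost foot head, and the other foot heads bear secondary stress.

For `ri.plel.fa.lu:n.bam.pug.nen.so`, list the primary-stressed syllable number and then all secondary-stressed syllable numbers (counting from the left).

Parse right to left into trochaic (ˈσσ) feet: (ˈri.plel) (ˈfa.lu:n) (ˈbam.pug) (ˈnen.so).
Foot heads (stressed positions): 1, 3, 5, 7.
End Rule Rightmost: primary stress on the rightmost head = syllable 7.
Secondary stress on 1, 3, 5: ˌri.plel.ˌfa.lu:n.ˌbam.pug.ˈnen.so.

primary 7, secondary 1, 3, 5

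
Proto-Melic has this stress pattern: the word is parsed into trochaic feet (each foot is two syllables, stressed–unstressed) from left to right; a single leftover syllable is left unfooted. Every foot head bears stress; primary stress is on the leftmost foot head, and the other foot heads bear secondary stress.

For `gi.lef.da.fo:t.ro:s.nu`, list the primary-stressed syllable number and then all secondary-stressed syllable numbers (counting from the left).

Parse left to right into trochaic (ˈσσ) feet: (ˈgi.lef) (ˈda.fo:t) (ˈro:s.nu).
Foot heads (stressed positions): 1, 3, 5.
End Rule Leftmost: primary stress on the leftmost head = syllable 1.
Secondary stress on 3, 5: ˈgi.lef.ˌda.fo:t.ˌro:s.nu.

primary 1, secondary 3, 5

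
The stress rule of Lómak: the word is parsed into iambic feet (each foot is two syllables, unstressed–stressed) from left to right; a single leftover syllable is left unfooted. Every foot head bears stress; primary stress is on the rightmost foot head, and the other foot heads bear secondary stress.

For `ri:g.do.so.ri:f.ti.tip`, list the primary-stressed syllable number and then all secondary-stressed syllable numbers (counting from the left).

Parse left to right into iambic (σˈσ) feet: (ri:g.ˈdo) (so.ˈri:f) (ti.ˈtip).
Foot heads (stressed positions): 2, 4, 6.
End Rule Rightmost: primary stress on the rightmost head = syllable 6.
Secondary stress on 2, 4: ri:g.ˌdo.so.ˌri:f.ti.ˈtip.

primary 6, secondary 2, 4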